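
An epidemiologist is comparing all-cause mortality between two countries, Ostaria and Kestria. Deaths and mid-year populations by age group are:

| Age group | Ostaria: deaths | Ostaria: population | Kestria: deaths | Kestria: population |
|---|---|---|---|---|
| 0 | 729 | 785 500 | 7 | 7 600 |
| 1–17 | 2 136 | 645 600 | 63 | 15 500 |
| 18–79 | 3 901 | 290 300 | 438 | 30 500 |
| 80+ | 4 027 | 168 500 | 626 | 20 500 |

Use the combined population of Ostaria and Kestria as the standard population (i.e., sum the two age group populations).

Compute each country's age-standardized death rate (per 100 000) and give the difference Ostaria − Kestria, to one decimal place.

Age-specific rates per 100 000 for Ostaria: 92.81, 330.86, 1343.78, 2389.91.
For Kestria: 92.11, 406.45, 1436.07, 3053.66.
Combined standard total = 1 964 000; weights = 0.4038, 0.3366, 0.1633, 0.0962.
Ostaria: 0.4038×92.81 + 0.3366×330.86 + 0.1633×1343.78 + 0.0962×2389.91 = 598.3259 per 100 000.
Kestria: 0.4038×92.11 + 0.3366×406.45 + 0.1633×1436.07 + 0.0962×3053.66 = 702.4364 per 100 000.
Difference = 598.3259 − 702.4364 = -104.1105.

-104.1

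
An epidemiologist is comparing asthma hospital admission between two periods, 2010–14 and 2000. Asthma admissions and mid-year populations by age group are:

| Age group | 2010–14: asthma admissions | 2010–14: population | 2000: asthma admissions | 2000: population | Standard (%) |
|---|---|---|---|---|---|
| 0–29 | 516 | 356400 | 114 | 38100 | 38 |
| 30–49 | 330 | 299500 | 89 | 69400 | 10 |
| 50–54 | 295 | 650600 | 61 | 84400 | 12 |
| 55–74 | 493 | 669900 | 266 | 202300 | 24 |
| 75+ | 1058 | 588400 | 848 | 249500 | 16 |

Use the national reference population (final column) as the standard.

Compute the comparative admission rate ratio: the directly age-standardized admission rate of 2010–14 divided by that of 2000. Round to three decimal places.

0.533

Age-specific rates per 10000 for 2010–14: 14.48, 11.02, 4.53, 7.36, 17.98.
For 2000: 29.92, 12.82, 7.23, 13.15, 33.99.
Standard weights: 0.38, 0.10, 0.12, 0.24, 0.16.
2010–14: 0.3800×14.48 + 0.1000×11.02 + 0.1200×4.53 + 0.2400×7.36 + 0.1600×17.98 = 11.7908 per 10000.
2000: 0.3800×29.92 + 0.1000×12.82 + 0.1200×7.23 + 0.2400×13.15 + 0.1600×33.99 = 22.1136 per 10000.
Ratio = 11.7908 ÷ 22.1136 = 0.53319.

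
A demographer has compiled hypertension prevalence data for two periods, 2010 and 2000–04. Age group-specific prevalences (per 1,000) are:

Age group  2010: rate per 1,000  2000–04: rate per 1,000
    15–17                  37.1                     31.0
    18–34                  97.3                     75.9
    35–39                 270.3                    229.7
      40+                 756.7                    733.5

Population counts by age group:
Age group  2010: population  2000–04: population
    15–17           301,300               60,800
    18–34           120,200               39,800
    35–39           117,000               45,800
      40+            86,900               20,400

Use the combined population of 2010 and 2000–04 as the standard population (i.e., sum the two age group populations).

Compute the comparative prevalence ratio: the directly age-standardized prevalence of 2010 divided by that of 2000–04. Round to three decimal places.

Combined standard total = 792,200; weights = 0.4571, 0.2020, 0.2055, 0.1354.
2010: 0.4571×37.1 + 0.2020×97.3 + 0.2055×270.3 + 0.1354×756.7 = 194.6486 per 1,000.
2000–04: 0.4571×31.0 + 0.2020×75.9 + 0.2055×229.7 + 0.1354×733.5 = 176.0525 per 1,000.
Ratio = 194.6486 ÷ 176.0525 = 1.10563.

1.106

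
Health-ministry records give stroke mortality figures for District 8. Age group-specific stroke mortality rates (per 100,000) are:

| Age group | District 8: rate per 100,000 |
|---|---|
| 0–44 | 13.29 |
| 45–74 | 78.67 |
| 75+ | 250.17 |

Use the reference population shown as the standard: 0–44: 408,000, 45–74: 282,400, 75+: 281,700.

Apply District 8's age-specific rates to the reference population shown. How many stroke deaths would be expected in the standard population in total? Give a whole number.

Expected stroke deaths = Σ (standard pop × age-specific rate ÷ 100,000)
= 408,000×13.29/100,000 + 282,400×78.67/100,000 + 281,700×250.17/100,000
= 54.22 + 222.16 + 704.73 = 981.12.

981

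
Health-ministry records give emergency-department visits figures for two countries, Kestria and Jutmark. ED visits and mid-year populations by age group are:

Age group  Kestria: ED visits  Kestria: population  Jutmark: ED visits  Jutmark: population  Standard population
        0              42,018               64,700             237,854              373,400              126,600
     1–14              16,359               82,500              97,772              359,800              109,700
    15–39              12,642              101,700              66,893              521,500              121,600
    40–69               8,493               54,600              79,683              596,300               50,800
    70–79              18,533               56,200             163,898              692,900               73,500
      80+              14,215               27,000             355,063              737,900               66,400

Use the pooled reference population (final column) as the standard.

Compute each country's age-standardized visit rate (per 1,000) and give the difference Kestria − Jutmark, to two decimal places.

7.31

Age-specific rates per 1,000 for Kestria: 649.428, 198.291, 124.307, 155.549, 329.769, 526.481.
For Jutmark: 636.995, 271.740, 128.270, 133.629, 236.539, 481.180.
Standard total = 548,600; weights = 0.2308, 0.2000, 0.2217, 0.0926, 0.1340, 0.1210.
Kestria: 0.2308×649.428 + 0.2000×198.291 + 0.2217×124.307 + 0.0926×155.549 + 0.1340×329.769 + 0.1210×526.481 = 339.3804 per 1,000.
Jutmark: 0.2308×636.995 + 0.2000×271.740 + 0.2217×128.270 + 0.0926×133.629 + 0.1340×236.539 + 0.1210×481.180 = 332.0734 per 1,000.
Difference = 339.3804 − 332.0734 = 7.3070.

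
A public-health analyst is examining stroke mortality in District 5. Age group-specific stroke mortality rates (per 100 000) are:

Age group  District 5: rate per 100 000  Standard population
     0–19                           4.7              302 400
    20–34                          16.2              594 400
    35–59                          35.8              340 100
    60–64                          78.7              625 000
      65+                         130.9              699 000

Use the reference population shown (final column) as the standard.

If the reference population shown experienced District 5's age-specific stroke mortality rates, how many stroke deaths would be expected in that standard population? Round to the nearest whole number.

Expected stroke deaths = Σ (standard pop × age-specific rate ÷ 100 000)
= 302 400×4.7/100 000 + 594 400×16.2/100 000 + 340 100×35.8/100 000 + 625 000×78.7/100 000 + 699 000×130.9/100 000
= 14.21 + 96.29 + 121.76 + 491.88 + 914.99 = 1639.13.

1639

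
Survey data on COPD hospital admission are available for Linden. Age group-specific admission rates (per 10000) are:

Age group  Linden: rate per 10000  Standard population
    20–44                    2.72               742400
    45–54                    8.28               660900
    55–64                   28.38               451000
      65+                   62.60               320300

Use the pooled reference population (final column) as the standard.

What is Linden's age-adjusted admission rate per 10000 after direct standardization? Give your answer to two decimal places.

Standard total = 2174600; weights = 0.3414, 0.3039, 0.2074, 0.1473.
Standardized rate: 0.3414×2.72 + 0.3039×8.28 + 0.2074×28.38 + 0.1473×62.60 = 18.5513 per 10000.

18.55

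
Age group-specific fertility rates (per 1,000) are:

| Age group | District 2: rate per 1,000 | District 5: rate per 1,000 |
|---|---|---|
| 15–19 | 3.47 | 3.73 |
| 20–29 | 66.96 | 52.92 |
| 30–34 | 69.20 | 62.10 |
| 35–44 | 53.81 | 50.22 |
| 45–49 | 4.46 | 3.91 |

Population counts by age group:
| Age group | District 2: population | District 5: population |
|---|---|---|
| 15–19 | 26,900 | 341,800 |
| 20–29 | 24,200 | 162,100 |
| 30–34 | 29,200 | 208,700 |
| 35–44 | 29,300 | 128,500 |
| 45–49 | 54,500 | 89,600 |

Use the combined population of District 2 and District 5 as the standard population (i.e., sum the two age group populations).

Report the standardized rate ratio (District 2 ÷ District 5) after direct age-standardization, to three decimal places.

1.141

Combined standard total = 1,094,800; weights = 0.3368, 0.1702, 0.2173, 0.1441, 0.1316.
District 2: 0.3368×3.47 + 0.1702×66.96 + 0.2173×69.20 + 0.1441×53.81 + 0.1316×4.46 = 35.9432 per 1,000.
District 5: 0.3368×3.73 + 0.1702×52.92 + 0.2173×62.10 + 0.1441×50.22 + 0.1316×3.91 = 31.5089 per 1,000.
Ratio = 35.9432 ÷ 31.5089 = 1.14073.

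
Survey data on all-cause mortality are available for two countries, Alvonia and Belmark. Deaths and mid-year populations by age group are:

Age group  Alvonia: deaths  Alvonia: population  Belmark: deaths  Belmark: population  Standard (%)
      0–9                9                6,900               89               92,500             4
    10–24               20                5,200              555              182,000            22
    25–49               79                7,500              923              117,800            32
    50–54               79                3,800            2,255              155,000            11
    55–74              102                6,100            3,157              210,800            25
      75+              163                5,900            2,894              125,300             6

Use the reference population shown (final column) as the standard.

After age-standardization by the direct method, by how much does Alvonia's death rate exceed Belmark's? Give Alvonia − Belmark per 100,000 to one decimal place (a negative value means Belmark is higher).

244.7

Age-specific rates per 100,000 for Alvonia: 130.43, 384.62, 1053.33, 2078.95, 1672.13, 2762.71.
For Belmark: 96.22, 304.95, 783.53, 1454.84, 1497.63, 2309.66.
Standard weights: 0.04, 0.22, 0.32, 0.11, 0.25, 0.06.
Alvonia: 0.0400×130.43 + 0.2200×384.62 + 0.3200×1053.33 + 0.1100×2078.95 + 0.2500×1672.13 + 0.0600×2762.71 = 1239.3792 per 100,000.
Belmark: 0.0400×96.22 + 0.2200×304.95 + 0.3200×783.53 + 0.1100×1454.84 + 0.2500×1497.63 + 0.0600×2309.66 = 994.6853 per 100,000.
Difference = 1239.3792 − 994.6853 = 244.6939.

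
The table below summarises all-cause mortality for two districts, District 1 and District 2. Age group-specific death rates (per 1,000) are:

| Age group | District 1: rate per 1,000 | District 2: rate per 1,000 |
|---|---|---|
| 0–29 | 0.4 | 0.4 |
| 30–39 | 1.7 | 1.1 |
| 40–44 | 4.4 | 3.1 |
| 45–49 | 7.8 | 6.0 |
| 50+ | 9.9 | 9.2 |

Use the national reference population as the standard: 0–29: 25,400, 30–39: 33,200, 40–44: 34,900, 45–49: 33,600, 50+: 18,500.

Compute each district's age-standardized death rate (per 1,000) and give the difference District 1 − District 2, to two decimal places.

0.95

Standard total = 145,600; weights = 0.1745, 0.2280, 0.2397, 0.2308, 0.1271.
District 1: 0.1745×0.4 + 0.2280×1.7 + 0.2397×4.4 + 0.2308×7.8 + 0.1271×9.9 = 4.5700 per 1,000.
District 2: 0.1745×0.4 + 0.2280×1.1 + 0.2397×3.1 + 0.2308×6.0 + 0.1271×9.2 = 3.6172 per 1,000.
Difference = 4.5700 − 3.6172 = 0.9527.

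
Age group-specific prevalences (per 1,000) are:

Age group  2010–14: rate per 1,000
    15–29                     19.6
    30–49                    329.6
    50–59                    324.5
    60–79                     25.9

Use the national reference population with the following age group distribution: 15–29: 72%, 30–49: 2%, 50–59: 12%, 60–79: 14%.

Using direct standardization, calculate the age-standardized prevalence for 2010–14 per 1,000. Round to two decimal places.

63.27

Standard weights: 0.72, 0.02, 0.12, 0.14.
Standardized rate: 0.7200×19.6 + 0.0200×329.6 + 0.1200×324.5 + 0.1400×25.9 = 63.2700 per 1,000.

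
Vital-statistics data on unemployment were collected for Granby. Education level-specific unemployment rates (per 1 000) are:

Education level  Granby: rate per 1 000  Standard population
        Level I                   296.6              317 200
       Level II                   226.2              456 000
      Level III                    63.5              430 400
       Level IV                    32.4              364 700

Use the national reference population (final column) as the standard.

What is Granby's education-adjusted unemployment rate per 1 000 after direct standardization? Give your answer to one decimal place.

150.7

Standard total = 1 568 300; weights = 0.2023, 0.2908, 0.2744, 0.2325.
Standardized rate: 0.2023×296.6 + 0.2908×226.2 + 0.2744×63.5 + 0.2325×32.4 = 150.7208 per 1 000.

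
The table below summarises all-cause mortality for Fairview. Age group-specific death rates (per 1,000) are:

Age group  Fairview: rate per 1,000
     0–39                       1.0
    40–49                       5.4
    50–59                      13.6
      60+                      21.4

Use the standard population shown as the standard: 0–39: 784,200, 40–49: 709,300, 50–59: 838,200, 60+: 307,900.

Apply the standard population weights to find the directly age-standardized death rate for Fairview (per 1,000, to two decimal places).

8.56

Standard total = 2,639,600; weights = 0.2971, 0.2687, 0.3175, 0.1166.
Standardized rate: 0.2971×1.0 + 0.2687×5.4 + 0.3175×13.6 + 0.1166×21.4 = 8.5630 per 1,000.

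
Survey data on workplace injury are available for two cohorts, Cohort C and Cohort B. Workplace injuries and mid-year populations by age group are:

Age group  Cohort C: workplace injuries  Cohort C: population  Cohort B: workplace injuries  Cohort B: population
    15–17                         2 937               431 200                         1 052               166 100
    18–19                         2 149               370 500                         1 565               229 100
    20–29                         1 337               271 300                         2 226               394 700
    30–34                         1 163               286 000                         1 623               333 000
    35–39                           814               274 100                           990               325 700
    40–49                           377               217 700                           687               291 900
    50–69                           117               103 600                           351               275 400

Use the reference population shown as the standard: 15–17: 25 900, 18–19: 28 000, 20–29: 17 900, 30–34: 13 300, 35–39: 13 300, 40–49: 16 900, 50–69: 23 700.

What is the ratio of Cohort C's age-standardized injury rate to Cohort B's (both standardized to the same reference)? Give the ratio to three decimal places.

Age-specific rates per 10 000 for Cohort C: 68.11, 58.00, 49.28, 40.66, 29.70, 17.32, 11.29.
For Cohort B: 63.34, 68.31, 56.40, 48.74, 30.40, 23.54, 12.75.
Standard total = 139 000; weights = 0.1863, 0.2014, 0.1288, 0.0957, 0.0957, 0.1216, 0.1705.
Cohort C: 0.1863×68.11 + 0.2014×58.00 + 0.1288×49.28 + 0.0957×40.66 + 0.0957×29.70 + 0.1216×17.32 + 0.1705×11.29 = 41.4852 per 10 000.
Cohort B: 0.1863×63.34 + 0.2014×68.31 + 0.1288×56.40 + 0.0957×48.74 + 0.0957×30.40 + 0.1216×23.54 + 0.1705×12.75 = 45.4309 per 10 000.
Ratio = 41.4852 ÷ 45.4309 = 0.91315.

0.913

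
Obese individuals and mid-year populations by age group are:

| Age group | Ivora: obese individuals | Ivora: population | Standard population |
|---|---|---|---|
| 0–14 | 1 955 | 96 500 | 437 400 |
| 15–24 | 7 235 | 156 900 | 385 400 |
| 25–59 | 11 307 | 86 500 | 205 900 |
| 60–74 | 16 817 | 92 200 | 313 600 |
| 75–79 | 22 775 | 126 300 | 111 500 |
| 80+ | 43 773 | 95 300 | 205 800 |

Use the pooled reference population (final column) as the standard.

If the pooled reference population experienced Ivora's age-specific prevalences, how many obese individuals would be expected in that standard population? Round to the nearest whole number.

Age-specific rates per 1 000 for Ivora: 20.259, 46.112, 130.717, 182.397, 180.325, 459.318.
Expected obese individuals = Σ (standard pop × age-specific rate ÷ 1 000)
= 437 400×20.259/1 000 + 385 400×46.112/1 000 + 205 900×130.717/1 000 + 313 600×182.397/1 000 + 111 500×180.325/1 000 + 205 800×459.318/1 000
= 8861.32 + 17771.63 + 26914.58 + 57199.69 + 20106.20 + 94527.63 = 225381.05.

225381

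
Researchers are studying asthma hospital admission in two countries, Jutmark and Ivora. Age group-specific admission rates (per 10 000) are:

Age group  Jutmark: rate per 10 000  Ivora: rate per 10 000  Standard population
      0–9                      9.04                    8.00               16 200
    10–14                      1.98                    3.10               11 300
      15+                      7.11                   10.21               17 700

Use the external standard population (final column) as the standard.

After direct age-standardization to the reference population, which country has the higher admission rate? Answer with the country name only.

Standard total = 45 200; weights = 0.3584, 0.2500, 0.3916.
Jutmark: 0.3584×9.04 + 0.2500×1.98 + 0.3916×7.11 = 6.5192 per 10 000.
Ivora: 0.3584×8.00 + 0.2500×3.10 + 0.3916×10.21 = 7.6404 per 10 000.

Ivora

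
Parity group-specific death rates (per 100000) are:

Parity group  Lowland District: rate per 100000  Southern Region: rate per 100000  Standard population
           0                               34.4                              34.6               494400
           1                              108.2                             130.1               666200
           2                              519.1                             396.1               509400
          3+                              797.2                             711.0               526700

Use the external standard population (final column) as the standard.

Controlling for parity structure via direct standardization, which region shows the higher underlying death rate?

Lowland District

Standard total = 2196700; weights = 0.2251, 0.3033, 0.2319, 0.2398.
The Lowland District: 0.2251×34.4 + 0.3033×108.2 + 0.2319×519.1 + 0.2398×797.2 = 352.0758 per 100000.
The Southern Region: 0.2251×34.6 + 0.3033×130.1 + 0.2319×396.1 + 0.2398×711.0 = 309.5716 per 100000.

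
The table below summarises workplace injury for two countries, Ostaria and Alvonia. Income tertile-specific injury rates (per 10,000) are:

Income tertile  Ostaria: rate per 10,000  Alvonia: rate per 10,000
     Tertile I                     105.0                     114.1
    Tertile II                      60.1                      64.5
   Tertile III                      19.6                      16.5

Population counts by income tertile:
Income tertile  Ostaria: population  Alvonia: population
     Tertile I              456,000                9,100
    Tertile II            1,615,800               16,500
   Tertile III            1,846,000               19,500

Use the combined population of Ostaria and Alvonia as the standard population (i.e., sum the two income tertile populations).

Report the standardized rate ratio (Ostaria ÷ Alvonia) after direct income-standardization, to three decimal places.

0.970

Combined standard total = 3,962,900; weights = 0.1174, 0.4119, 0.4707.
Ostaria: 0.1174×105.0 + 0.4119×60.1 + 0.4707×19.6 = 46.3046 per 10,000.
Alvonia: 0.1174×114.1 + 0.4119×64.5 + 0.4707×16.5 = 47.7257 per 10,000.
Ratio = 46.3046 ÷ 47.7257 = 0.97022.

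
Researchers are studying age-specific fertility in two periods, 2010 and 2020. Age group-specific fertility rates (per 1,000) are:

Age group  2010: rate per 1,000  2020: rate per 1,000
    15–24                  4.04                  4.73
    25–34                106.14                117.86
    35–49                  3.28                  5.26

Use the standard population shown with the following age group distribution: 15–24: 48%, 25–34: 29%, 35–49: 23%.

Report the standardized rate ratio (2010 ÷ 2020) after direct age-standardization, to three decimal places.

Standard weights: 0.48, 0.29, 0.23.
2010: 0.4800×4.04 + 0.2900×106.14 + 0.2300×3.28 = 33.4742 per 1,000.
2020: 0.4800×4.73 + 0.2900×117.86 + 0.2300×5.26 = 37.6596 per 1,000.
Ratio = 33.4742 ÷ 37.6596 = 0.88886.

0.889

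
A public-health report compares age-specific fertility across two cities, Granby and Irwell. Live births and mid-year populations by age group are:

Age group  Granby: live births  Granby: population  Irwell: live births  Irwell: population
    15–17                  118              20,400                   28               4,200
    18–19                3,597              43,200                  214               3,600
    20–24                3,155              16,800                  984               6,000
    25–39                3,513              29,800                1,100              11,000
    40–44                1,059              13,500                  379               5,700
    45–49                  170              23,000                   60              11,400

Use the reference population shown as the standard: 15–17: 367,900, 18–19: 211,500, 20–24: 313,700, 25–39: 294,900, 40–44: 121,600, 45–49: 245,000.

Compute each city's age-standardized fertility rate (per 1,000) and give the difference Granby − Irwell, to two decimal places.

12.50

Age-specific rates per 1,000 for Granby: 5.784, 83.264, 187.798, 117.886, 78.444, 7.391.
For Irwell: 6.667, 59.444, 164.000, 100.000, 66.491, 5.263.
Standard total = 1,554,600; weights = 0.2367, 0.1360, 0.2018, 0.1897, 0.0782, 0.1576.
Granby: 0.2367×5.784 + 0.1360×83.264 + 0.2018×187.798 + 0.1897×117.886 + 0.0782×78.444 + 0.1576×7.391 = 80.2552 per 1,000.
Irwell: 0.2367×6.667 + 0.1360×59.444 + 0.2018×164.000 + 0.1897×100.000 + 0.0782×66.491 + 0.1576×5.263 = 67.7581 per 1,000.
Difference = 80.2552 − 67.7581 = 12.4971.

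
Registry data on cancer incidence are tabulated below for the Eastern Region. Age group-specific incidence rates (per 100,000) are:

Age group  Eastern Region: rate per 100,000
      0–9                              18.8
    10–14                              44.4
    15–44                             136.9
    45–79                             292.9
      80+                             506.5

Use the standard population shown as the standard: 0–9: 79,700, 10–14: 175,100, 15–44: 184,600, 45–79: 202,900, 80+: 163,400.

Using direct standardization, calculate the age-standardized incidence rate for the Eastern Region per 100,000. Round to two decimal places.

Standard total = 805,700; weights = 0.0989, 0.2173, 0.2291, 0.2518, 0.2028.
Standardized rate: 0.0989×18.8 + 0.2173×44.4 + 0.2291×136.9 + 0.2518×292.9 + 0.2028×506.5 = 219.3571 per 100,000.

219.36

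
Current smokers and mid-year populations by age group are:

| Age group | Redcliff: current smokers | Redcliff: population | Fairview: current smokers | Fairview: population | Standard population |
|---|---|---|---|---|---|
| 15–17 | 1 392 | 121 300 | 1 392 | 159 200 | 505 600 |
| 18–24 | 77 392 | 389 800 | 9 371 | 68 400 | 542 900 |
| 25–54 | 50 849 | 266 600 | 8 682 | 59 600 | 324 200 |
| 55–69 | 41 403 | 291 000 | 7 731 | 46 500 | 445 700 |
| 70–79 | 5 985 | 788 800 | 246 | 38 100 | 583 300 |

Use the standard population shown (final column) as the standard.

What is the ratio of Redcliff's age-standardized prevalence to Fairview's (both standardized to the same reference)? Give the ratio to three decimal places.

Age-specific rates per 1 000 for Redcliff: 11.476, 198.543, 190.731, 142.278, 7.587.
For Fairview: 8.744, 137.003, 145.671, 166.258, 6.457.
Standard total = 2 401 700; weights = 0.2105, 0.2260, 0.1350, 0.1856, 0.2429.
Redcliff: 0.2105×11.476 + 0.2260×198.543 + 0.1350×190.731 + 0.1856×142.278 + 0.2429×7.587 = 101.2888 per 1 000.
Fairview: 0.2105×8.744 + 0.2260×137.003 + 0.1350×145.671 + 0.1856×166.258 + 0.2429×6.457 = 84.8956 per 1 000.
Ratio = 101.2888 ÷ 84.8956 = 1.19310.

1.193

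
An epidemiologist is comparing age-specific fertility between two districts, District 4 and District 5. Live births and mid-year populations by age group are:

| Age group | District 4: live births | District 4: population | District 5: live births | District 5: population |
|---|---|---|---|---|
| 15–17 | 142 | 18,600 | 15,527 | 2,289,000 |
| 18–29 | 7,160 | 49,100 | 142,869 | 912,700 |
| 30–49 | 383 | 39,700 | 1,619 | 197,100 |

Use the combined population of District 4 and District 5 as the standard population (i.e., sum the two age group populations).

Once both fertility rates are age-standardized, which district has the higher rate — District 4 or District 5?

District 5

Age-specific rates per 1,000 for District 4: 7.634, 145.825, 9.647.
For District 5: 6.783, 156.534, 8.214.
Combined standard total = 3,506,200; weights = 0.6581, 0.2743, 0.0675.
District 4: 0.6581×7.634 + 0.2743×145.825 + 0.0675×9.647 = 45.6779 per 1,000.
District 5: 0.6581×6.783 + 0.2743×156.534 + 0.0675×8.214 = 47.9588 per 1,000.
The crude rates (71.55 vs 47.08) would put District 4 higher, but that reflects its age composition; once standardized to a common age structure, District 5 has the higher underlying rate.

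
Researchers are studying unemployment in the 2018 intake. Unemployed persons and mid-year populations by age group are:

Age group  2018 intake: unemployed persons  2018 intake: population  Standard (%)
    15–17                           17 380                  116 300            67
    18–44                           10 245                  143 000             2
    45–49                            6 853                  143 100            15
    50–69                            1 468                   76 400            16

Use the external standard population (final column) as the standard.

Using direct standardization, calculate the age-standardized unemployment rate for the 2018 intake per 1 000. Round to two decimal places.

111.82

Age-specific rates per 1 000 for the 2018 intake: 149.441, 71.643, 47.890, 19.215.
Standard weights: 0.67, 0.02, 0.15, 0.16.
Standardized rate: 0.6700×149.441 + 0.0200×71.643 + 0.1500×47.890 + 0.1600×19.215 = 111.8162 per 1 000.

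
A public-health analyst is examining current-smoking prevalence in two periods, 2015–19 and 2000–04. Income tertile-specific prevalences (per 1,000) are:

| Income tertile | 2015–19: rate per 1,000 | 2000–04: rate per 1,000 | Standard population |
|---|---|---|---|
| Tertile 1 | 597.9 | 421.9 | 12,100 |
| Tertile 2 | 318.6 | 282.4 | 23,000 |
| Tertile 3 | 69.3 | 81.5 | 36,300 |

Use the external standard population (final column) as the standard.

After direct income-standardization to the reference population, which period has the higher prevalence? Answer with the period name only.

Standard total = 71,400; weights = 0.1695, 0.3221, 0.5084.
2015–19: 0.1695×597.9 + 0.3221×318.6 + 0.5084×69.3 = 239.1874 per 1,000.
2000–04: 0.1695×421.9 + 0.3221×282.4 + 0.5084×81.5 = 203.9025 per 1,000.

2015–19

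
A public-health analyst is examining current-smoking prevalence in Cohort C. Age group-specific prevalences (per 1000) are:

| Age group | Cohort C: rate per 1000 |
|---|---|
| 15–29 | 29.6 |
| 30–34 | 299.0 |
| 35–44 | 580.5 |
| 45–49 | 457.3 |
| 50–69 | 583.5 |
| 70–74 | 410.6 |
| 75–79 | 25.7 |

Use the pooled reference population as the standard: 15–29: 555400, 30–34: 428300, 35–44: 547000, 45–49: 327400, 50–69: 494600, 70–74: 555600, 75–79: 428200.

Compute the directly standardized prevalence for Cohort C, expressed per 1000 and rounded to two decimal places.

341.52

Standard total = 3336500; weights = 0.1665, 0.1284, 0.1639, 0.0981, 0.1482, 0.1665, 0.1283.
Standardized rate: 0.1665×29.6 + 0.1284×299.0 + 0.1639×580.5 + 0.0981×457.3 + 0.1482×583.5 + 0.1665×410.6 + 0.1283×25.7 = 341.5220 per 1000.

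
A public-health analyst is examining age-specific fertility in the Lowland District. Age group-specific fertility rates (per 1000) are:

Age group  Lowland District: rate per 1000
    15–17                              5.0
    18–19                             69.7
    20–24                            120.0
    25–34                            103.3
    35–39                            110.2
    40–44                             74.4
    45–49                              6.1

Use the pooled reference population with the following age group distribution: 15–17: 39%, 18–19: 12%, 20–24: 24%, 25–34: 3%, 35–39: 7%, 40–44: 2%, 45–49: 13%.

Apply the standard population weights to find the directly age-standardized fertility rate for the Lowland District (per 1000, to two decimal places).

52.21

Standard weights: 0.39, 0.12, 0.24, 0.03, 0.07, 0.02, 0.13.
Standardized rate: 0.3900×5.0 + 0.1200×69.7 + 0.2400×120.0 + 0.0300×103.3 + 0.0700×110.2 + 0.0200×74.4 + 0.1300×6.1 = 52.2080 per 1000.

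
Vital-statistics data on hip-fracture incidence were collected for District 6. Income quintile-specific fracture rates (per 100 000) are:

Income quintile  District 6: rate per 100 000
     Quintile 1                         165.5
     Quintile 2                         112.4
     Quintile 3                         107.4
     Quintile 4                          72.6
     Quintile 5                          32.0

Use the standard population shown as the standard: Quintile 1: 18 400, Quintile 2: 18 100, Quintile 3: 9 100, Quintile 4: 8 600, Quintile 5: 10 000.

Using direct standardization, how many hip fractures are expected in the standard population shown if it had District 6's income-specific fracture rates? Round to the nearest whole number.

70

Expected hip fractures = Σ (standard pop × income-specific rate ÷ 100 000)
= 18 400×165.5/100 000 + 18 100×112.4/100 000 + 9 100×107.4/100 000 + 8 600×72.6/100 000 + 10 000×32.0/100 000
= 30.45 + 20.34 + 9.77 + 6.24 + 3.20 = 70.01.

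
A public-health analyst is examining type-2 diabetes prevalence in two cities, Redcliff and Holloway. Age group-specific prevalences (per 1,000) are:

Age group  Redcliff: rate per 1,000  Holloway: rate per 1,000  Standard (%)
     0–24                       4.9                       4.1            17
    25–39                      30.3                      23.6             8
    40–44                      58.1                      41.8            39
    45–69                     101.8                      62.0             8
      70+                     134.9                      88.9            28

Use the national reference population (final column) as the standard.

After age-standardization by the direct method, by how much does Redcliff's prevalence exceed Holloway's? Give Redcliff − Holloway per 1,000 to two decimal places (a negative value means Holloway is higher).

Standard weights: 0.17, 0.08, 0.39, 0.08, 0.28.
Redcliff: 0.1700×4.9 + 0.0800×30.3 + 0.3900×58.1 + 0.0800×101.8 + 0.2800×134.9 = 71.8320 per 1,000.
Holloway: 0.1700×4.1 + 0.0800×23.6 + 0.3900×41.8 + 0.0800×62.0 + 0.2800×88.9 = 48.7390 per 1,000.
Difference = 71.8320 − 48.7390 = 23.0930.

23.09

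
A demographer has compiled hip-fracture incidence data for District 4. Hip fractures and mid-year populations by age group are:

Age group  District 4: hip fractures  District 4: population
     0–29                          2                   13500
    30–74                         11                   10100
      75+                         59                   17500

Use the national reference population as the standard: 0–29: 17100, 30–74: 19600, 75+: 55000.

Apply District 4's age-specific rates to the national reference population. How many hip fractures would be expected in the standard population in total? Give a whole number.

Age-specific rates per 100000 for District 4: 14.81, 108.91, 337.14.
Expected hip fractures = Σ (standard pop × age-specific rate ÷ 100000)
= 17100×14.81/100000 + 19600×108.91/100000 + 55000×337.14/100000
= 2.53 + 21.35 + 185.43 = 209.31.

209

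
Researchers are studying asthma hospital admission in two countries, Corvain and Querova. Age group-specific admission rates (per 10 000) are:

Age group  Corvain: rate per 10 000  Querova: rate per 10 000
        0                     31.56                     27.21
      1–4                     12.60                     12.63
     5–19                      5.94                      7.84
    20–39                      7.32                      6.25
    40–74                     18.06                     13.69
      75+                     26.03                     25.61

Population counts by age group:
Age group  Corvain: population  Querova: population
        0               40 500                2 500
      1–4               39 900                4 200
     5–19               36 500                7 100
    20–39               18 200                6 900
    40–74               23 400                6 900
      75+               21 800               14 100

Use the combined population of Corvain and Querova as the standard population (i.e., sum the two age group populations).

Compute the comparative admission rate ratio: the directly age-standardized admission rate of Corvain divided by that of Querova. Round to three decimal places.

1.078

Combined standard total = 222 000; weights = 0.1937, 0.1986, 0.1964, 0.1131, 0.1365, 0.1617.
Corvain: 0.1937×31.56 + 0.1986×12.60 + 0.1964×5.94 + 0.1131×7.32 + 0.1365×18.06 + 0.1617×26.03 = 17.2845 per 10 000.
Querova: 0.1937×27.21 + 0.1986×12.63 + 0.1964×7.84 + 0.1131×6.25 + 0.1365×13.69 + 0.1617×25.61 = 16.0357 per 10 000.
Ratio = 17.2845 ÷ 16.0357 = 1.07788.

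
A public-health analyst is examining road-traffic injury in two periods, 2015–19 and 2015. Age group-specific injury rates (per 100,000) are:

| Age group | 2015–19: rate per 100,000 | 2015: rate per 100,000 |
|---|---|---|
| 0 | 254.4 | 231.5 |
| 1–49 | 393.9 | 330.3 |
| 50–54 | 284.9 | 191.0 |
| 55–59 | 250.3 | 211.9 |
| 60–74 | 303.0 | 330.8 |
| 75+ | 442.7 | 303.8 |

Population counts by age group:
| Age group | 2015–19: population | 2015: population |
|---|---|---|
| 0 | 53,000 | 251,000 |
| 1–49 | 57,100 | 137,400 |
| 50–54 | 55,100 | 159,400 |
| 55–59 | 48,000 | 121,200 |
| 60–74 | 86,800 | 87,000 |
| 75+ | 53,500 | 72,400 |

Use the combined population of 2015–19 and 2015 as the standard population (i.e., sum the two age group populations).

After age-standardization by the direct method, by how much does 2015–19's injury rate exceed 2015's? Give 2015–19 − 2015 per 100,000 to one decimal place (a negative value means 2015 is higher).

49.6

Combined standard total = 1,181,900; weights = 0.2572, 0.1646, 0.1815, 0.1432, 0.1471, 0.1065.
2015–19: 0.2572×254.4 + 0.1646×393.9 + 0.1815×284.9 + 0.1432×250.3 + 0.1471×303.0 + 0.1065×442.7 = 309.5104 per 100,000.
2015: 0.2572×231.5 + 0.1646×330.3 + 0.1815×191.0 + 0.1432×211.9 + 0.1471×330.8 + 0.1065×303.8 = 259.9068 per 100,000.
Difference = 309.5104 − 259.9068 = 49.6036.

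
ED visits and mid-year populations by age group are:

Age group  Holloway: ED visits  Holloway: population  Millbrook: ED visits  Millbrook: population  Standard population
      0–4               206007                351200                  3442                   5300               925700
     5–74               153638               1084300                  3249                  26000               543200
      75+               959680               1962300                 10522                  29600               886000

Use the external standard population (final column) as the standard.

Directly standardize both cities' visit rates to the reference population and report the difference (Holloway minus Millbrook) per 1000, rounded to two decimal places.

29.41

Age-specific rates per 1000 for Holloway: 586.580, 141.693, 489.059.
For Millbrook: 649.434, 124.962, 355.473.
Standard total = 2354900; weights = 0.3931, 0.2307, 0.3762.
Holloway: 0.3931×586.580 + 0.2307×141.693 + 0.3762×489.059 = 447.2679 per 1000.
Millbrook: 0.3931×649.434 + 0.2307×124.962 + 0.3762×355.473 = 417.8560 per 1000.
Difference = 447.2679 − 417.8560 = 29.4119.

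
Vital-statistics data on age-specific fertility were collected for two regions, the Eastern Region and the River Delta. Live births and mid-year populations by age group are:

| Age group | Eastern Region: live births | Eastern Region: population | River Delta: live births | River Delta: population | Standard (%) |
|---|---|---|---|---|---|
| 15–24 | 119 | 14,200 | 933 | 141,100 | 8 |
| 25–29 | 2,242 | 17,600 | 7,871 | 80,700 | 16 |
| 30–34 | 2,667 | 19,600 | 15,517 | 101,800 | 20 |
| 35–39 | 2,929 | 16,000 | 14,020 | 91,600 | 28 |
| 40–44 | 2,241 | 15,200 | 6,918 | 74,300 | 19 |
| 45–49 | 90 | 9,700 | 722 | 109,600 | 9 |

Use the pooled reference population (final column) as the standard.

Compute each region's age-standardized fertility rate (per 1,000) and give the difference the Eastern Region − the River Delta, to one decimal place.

Age-specific rates per 1,000 for the Eastern Region: 8.380, 127.386, 136.071, 183.062, 147.434, 9.278.
For the River Delta: 6.612, 97.534, 152.426, 153.057, 93.109, 6.588.
Standard weights: 0.08, 0.16, 0.20, 0.28, 0.19, 0.09.
The Eastern Region: 0.0800×8.380 + 0.1600×127.386 + 0.2000×136.071 + 0.2800×183.062 + 0.1900×147.434 + 0.0900×9.278 = 128.3716 per 1,000.
The River Delta: 0.0800×6.612 + 0.1600×97.534 + 0.2000×152.426 + 0.2800×153.057 + 0.1900×93.109 + 0.0900×6.588 = 107.7592 per 1,000.
Difference = 128.3716 − 107.7592 = 20.6124.

20.6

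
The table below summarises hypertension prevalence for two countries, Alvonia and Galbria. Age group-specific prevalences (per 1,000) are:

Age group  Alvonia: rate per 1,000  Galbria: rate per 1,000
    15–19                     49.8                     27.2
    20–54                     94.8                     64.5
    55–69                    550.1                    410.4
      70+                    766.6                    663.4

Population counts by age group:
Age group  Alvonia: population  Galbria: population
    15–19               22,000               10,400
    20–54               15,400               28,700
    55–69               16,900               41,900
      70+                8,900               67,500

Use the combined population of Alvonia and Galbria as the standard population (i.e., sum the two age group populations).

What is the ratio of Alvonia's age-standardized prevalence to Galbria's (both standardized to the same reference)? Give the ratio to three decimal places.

1.231

Combined standard total = 211,700; weights = 0.1530, 0.2083, 0.2778, 0.3609.
Alvonia: 0.1530×49.8 + 0.2083×94.8 + 0.2778×550.1 + 0.3609×766.6 = 456.8178 per 1,000.
Galbria: 0.1530×27.2 + 0.2083×64.5 + 0.2778×410.4 + 0.3609×663.4 = 371.0015 per 1,000.
Ratio = 456.8178 ÷ 371.0015 = 1.23131.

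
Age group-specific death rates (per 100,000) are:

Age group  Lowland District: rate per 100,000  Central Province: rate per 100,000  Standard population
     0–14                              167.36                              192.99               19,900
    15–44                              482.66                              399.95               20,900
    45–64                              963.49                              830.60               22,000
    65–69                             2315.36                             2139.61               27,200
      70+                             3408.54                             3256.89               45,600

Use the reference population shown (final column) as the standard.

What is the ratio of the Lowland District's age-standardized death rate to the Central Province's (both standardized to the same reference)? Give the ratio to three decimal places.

Standard total = 135,600; weights = 0.1468, 0.1541, 0.1622, 0.2006, 0.3363.
The Lowland District: 0.1468×167.36 + 0.1541×482.66 + 0.1622×963.49 + 0.2006×2315.36 + 0.3363×3408.54 = 1865.9444 per 100,000.
The Central Province: 0.1468×192.99 + 0.1541×399.95 + 0.1622×830.60 + 0.2006×2139.61 + 0.3363×3256.89 = 1749.1463 per 100,000.
Ratio = 1865.9444 ÷ 1749.1463 = 1.06677.

1.067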